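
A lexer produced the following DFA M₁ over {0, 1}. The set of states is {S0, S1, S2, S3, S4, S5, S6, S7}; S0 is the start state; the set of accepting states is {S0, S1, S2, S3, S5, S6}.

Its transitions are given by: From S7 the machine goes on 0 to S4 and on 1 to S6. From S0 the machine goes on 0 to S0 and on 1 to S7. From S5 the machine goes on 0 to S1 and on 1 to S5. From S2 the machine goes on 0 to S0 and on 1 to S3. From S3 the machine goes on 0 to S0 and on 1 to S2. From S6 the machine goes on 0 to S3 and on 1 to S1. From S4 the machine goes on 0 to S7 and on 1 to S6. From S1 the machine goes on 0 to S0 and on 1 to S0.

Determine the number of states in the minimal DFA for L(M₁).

5

States {S5} cannot be reached from the start state, so discard them.
Initial partition by acceptance: {S0,S1,S2,S3,S6} | {S4,S7}.
Refine {S0,S1,S2,S3,S6} on symbol 1: members go to different blocks, giving {S1,S2,S3,S6} and {S0}.
On input 0, block {S1,S2,S3,S6} splits into {S1,S2,S3} and {S6}.
Split {S1,S2,S3} by δ(·,1) → {S2,S3} and {S1}.
Stable partition: {S2,S3} | {S4,S7} | {S0} | {S6} | {S1} — 5 equivalence classes.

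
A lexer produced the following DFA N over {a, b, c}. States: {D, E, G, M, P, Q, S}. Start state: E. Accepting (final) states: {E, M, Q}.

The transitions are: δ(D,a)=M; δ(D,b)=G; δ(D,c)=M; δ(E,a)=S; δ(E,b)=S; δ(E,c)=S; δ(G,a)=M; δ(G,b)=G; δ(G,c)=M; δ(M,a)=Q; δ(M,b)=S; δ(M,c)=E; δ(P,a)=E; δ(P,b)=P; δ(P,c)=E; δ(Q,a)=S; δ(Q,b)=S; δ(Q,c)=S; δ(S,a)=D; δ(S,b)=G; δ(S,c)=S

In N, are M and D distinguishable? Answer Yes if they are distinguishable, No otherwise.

Reachable states from the start: {D,E,G,M,Q,S}. Unreachable: {P} — drop them.
P0 = {E,M,Q} | {D,G,S}.
Split {E,M,Q} by δ(·,a) → {E,Q} and {M}.
On input a, block {D,G,S} splits into {D,G} and {S}.
Stable partition: {E,Q} | {D,G} | {M} | {S} — 4 equivalence classes.
M and D end up in different blocks, so they are distinguishable. For instance, the string 'ε' is accepted from only M.

Yes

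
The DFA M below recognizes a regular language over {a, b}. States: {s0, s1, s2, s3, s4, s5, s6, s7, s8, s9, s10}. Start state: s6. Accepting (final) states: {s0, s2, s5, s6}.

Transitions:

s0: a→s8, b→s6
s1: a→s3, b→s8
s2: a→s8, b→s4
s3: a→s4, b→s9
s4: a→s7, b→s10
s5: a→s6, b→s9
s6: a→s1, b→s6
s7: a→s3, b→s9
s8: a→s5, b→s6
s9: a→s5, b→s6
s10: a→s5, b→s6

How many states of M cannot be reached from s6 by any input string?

Starting at s6 and following transitions, the reachable set is {s1, s3, s4, s5, s6, s7, s8, s9, s10}. That leaves s0, s2 unreachable — 2 in total.

2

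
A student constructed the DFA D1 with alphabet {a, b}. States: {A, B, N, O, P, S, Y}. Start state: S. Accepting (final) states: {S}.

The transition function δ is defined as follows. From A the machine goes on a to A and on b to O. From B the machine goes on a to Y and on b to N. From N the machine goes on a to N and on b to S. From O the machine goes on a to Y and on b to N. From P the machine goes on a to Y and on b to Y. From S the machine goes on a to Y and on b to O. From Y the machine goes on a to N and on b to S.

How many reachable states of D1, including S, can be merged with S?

First remove the unreachable states {A,B,P}; 4 states remain.
Initial partition by acceptance: {S} | {N,O,Y}.
On input b, block {N,O,Y} splits into {N,Y} and {O}.
No further refinement is possible. Final partition (3 blocks): {S} | {N,Y} | {O}.
The equivalence class containing S is {S}, of size 1.

1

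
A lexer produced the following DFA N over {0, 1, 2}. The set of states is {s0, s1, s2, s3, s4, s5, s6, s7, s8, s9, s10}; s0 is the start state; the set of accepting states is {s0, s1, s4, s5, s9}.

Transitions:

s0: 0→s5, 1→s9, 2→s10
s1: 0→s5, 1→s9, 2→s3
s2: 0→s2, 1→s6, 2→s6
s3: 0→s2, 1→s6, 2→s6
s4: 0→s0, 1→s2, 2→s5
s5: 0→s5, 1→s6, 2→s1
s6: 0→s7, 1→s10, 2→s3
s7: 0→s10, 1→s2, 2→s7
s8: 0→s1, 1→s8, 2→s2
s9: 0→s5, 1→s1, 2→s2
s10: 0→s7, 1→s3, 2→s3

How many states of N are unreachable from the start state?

BFS from s0 reaches {s0, s1, s2, s3, s5, s6, s7, s9, s10}; the 2 state(s) s4, s8 are never visited.

2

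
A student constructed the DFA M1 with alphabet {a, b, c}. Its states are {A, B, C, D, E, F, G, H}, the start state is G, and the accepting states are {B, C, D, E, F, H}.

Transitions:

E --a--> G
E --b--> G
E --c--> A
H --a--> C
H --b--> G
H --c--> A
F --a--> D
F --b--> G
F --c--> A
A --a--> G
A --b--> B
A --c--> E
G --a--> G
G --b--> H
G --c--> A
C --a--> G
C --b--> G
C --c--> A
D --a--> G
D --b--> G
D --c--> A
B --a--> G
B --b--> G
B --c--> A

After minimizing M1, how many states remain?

4

Reachable states from the start: {A,B,C,E,G,H}. Unreachable: {D,F} — drop them.
P0 = {B,C,E,H} | {A,G}.
On input a, block {B,C,E,H} splits into {B,C,E} and {H}.
Refine {A,G} on symbol b: members go to different blocks, giving {A} and {G}.
Stable partition: {B,C,E} | {A} | {H} | {G} — 4 equivalence classes.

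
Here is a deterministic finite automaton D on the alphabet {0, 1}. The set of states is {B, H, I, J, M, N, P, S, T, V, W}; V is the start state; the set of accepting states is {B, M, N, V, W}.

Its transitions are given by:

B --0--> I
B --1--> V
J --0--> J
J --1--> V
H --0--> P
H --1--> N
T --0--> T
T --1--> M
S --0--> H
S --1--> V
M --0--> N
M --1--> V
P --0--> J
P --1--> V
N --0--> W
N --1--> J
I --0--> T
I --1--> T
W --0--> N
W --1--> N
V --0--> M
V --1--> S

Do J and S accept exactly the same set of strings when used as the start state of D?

First remove the unreachable states {B,I,T}; 8 states remain.
Start with accepting vs non-accepting: {M,N,V,W} | {H,J,P,S}.
Refine {M,N,V,W} on symbol 1: members go to different blocks, giving {M,W} and {N,V}.
The partition is now stable with 3 blocks: {M,W} | {H,J,P,S} | {N,V}.
J and S lie in the same block of the stable partition, so they are equivalent — no string distinguishes them.

Yes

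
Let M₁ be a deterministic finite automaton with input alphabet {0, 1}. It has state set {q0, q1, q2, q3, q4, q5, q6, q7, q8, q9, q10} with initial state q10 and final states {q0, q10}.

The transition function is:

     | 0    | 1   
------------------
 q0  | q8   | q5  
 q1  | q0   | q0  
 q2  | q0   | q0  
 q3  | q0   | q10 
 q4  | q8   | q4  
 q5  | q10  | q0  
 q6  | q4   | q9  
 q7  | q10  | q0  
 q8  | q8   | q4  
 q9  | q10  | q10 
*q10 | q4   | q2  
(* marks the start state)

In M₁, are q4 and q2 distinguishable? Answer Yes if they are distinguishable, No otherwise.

States {q1,q3,q6,q7,q9} cannot be reached from the start state, so discard them.
Start with accepting vs non-accepting: {q0,q10} | {q2,q4,q5,q8}.
On input 0, block {q2,q4,q5,q8} splits into {q2,q5} and {q4,q8}.
No further refinement is possible. Final partition (3 blocks): {q0,q10} | {q2,q5} | {q4,q8}.
q4 and q2 end up in different blocks, so they are distinguishable. For instance, the string '0' is accepted from only q2.

Yes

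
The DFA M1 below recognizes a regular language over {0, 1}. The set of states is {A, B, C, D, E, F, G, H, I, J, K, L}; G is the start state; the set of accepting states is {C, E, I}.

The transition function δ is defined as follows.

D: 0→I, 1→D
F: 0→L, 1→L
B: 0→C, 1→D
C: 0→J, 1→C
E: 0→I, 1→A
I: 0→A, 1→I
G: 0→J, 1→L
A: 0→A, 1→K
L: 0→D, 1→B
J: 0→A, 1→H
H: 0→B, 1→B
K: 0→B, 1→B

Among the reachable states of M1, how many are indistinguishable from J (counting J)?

3

States {E,F} cannot be reached from the start state, so discard them.
P0 = {C,I} | {A,B,D,G,H,J,K,L}.
Refine {A,B,D,G,H,J,K,L} on symbol 0: members go to different blocks, giving {A,G,H,J,K,L} and {B,D}.
Split {A,G,H,J,K,L} by δ(·,0) → {A,G,J} and {H,K,L}.
No further refinement is possible. Final partition (4 blocks): {C,I} | {A,G,J} | {B,D} | {H,K,L}.
The equivalence class containing J is {A,G,J}, of size 3.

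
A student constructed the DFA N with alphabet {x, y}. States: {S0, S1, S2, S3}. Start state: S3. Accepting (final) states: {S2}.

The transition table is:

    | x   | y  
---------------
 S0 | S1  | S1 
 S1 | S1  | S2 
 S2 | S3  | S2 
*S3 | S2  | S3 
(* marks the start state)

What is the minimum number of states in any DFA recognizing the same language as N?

Reachable states from the start: {S2,S3}. Unreachable: {S0,S1} — drop them.
Initial partition by acceptance: {S2} | {S3}.
No further refinement is possible. Final partition (2 blocks): {S2} | {S3}.

2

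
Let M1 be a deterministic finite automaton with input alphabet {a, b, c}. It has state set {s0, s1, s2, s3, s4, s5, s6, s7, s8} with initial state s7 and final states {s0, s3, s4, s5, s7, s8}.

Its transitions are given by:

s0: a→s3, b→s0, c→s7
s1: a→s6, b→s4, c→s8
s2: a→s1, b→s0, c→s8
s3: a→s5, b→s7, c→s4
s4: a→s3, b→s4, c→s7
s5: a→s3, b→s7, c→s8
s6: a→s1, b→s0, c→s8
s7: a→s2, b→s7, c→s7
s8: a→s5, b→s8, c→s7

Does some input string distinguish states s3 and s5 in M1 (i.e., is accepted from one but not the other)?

Every state is reachable, so we keep all 9.
P0 = {s0,s3,s4,s5,s7,s8} | {s1,s2,s6}.
Refine {s0,s3,s4,s5,s7,s8} on symbol a: members go to different blocks, giving {s0,s3,s4,s5,s8} and {s7}.
On input b, block {s0,s3,s4,s5,s8} splits into {s0,s4,s8} and {s3,s5}.
The partition is now stable with 4 blocks: {s0,s4,s8} | {s1,s2,s6} | {s7} | {s3,s5}.
s3 and s5 lie in the same block of the stable partition, so they are equivalent — no string distinguishes them.

No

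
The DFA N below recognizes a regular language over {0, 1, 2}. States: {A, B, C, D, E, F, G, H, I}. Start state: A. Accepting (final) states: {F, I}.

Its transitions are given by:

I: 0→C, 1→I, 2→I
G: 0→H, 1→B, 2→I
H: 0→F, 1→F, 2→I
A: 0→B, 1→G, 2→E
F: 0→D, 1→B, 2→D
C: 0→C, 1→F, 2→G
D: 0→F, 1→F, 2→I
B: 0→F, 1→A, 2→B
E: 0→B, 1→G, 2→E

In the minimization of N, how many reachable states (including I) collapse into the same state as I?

1

Every state is reachable, so we keep all 9.
Initial partition by acceptance: {F,I} | {A,B,C,D,E,G,H}.
Refine {F,I} on symbol 1: members go to different blocks, giving {F} and {I}.
Split {A,B,C,D,E,G,H} by δ(·,0) → {A,C,E,G} and {B,D,H}.
Refine {A,C,E,G} on symbol 0: members go to different blocks, giving {A,E,G} and {C}.
Refine {A,E,G} on symbol 1: members go to different blocks, giving {A,E} and {G}.
On input 1, block {B,D,H} splits into {D,H} and {B}.
No further refinement is possible. Final partition (7 blocks): {F} | {A,E} | {I} | {D,H} | {C} | {G} | {B}.
The equivalence class containing I is {I}, of size 1.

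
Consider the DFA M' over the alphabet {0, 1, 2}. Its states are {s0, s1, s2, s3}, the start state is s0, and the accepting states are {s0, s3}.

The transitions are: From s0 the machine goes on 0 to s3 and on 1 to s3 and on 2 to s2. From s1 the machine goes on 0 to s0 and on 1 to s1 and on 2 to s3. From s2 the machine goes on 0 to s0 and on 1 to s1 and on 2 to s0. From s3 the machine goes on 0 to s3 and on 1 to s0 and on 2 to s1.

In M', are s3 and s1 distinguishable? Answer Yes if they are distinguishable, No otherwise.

Start with accepting vs non-accepting: {s0,s3} | {s1,s2}.
No further refinement is possible. Final partition (2 blocks): {s0,s3} | {s1,s2}.
s3 and s1 end up in different blocks, so they are distinguishable. For instance, the string 'ε' is accepted from only s3.

Yes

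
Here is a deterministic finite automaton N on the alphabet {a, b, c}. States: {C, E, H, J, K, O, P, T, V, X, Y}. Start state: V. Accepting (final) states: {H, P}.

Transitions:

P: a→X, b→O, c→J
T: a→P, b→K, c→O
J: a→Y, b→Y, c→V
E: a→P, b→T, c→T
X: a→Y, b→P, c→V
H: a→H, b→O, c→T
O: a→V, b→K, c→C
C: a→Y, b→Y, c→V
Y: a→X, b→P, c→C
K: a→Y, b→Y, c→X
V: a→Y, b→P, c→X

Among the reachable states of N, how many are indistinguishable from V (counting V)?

States {E,H,T} cannot be reached from the start state, so discard them.
Start with accepting vs non-accepting: {P} | {C,J,K,O,V,X,Y}.
On input b, block {C,J,K,O,V,X,Y} splits into {C,J,K,O} and {V,X,Y}.
On input b, block {C,J,K,O} splits into {C,J,K} and {O}.
Refine {V,X,Y} on symbol c: members go to different blocks, giving {V,X} and {Y}.
The partition is now stable with 5 blocks: {P} | {C,J,K} | {V,X} | {O} | {Y}.
The equivalence class containing V is {V,X}, of size 2.

2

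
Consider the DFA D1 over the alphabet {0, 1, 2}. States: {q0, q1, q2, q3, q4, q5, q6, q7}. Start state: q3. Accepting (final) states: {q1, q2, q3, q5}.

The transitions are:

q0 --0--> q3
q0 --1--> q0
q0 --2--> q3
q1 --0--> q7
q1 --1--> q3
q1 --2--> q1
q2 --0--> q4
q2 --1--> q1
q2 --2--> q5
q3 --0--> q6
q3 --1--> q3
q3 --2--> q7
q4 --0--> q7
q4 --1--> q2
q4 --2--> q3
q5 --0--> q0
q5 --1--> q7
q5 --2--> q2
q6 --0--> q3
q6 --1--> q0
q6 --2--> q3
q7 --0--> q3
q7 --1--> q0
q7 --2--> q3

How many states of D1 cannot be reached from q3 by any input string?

4

BFS from q3 reaches {q0, q3, q6, q7}; the 4 state(s) q1, q2, q4, q5 are never visited.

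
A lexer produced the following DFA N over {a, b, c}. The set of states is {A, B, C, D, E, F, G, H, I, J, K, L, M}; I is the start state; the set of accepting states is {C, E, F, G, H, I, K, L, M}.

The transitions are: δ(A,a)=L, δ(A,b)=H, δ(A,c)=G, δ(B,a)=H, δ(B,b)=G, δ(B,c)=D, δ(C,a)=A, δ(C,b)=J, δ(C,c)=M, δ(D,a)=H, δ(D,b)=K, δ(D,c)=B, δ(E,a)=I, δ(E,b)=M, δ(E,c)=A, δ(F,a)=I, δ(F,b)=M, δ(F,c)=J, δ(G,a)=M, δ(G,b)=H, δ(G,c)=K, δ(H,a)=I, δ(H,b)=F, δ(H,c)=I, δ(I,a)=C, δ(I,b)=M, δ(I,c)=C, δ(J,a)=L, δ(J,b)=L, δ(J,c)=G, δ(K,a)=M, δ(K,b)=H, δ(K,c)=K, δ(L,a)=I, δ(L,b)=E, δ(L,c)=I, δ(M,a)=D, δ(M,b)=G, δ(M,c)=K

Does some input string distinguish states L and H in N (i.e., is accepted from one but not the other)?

Every state is reachable, so we keep all 13.
Initial partition by acceptance: {C,E,F,G,H,I,K,L,M} | {A,B,D,J}.
Split {C,E,F,G,H,I,K,L,M} by δ(·,a) → {E,F,G,H,I,K,L} and {C,M}.
Refine {E,F,G,H,I,K,L} on symbol a: members go to different blocks, giving {E,F,H,L} and {G,I,K}.
On input b, block {E,F,H,L} splits into {E,F} and {H,L}.
On input b, block {A,B,D,J} splits into {A,J} and {B,D}.
On input a, block {C,M} splits into {C} and {M}.
On input a, block {G,I,K} splits into {G,K} and {I}.
No further refinement is possible. Final partition (8 blocks): {E,F} | {A,J} | {C} | {G,K} | {H,L} | {B,D} | {M} | {I}.
L and H lie in the same block of the stable partition, so they are equivalent — no string distinguishes them.

No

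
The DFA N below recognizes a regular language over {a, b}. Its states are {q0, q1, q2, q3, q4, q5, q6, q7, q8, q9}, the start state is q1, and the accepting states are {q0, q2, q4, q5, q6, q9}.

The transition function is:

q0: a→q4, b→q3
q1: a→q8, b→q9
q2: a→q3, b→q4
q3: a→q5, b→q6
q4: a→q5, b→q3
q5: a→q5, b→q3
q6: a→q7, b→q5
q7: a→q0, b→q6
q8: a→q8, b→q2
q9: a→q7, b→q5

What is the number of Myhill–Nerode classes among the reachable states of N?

4

Every state is reachable, so we keep all 10.
Start with accepting vs non-accepting: {q0,q2,q4,q5,q6,q9} | {q1,q3,q7,q8}.
On input a, block {q0,q2,q4,q5,q6,q9} splits into {q0,q4,q5} and {q2,q6,q9}.
Refine {q1,q3,q7,q8} on symbol a: members go to different blocks, giving {q1,q8} and {q3,q7}.
The partition is now stable with 4 blocks: {q0,q4,q5} | {q1,q8} | {q2,q6,q9} | {q3,q7}.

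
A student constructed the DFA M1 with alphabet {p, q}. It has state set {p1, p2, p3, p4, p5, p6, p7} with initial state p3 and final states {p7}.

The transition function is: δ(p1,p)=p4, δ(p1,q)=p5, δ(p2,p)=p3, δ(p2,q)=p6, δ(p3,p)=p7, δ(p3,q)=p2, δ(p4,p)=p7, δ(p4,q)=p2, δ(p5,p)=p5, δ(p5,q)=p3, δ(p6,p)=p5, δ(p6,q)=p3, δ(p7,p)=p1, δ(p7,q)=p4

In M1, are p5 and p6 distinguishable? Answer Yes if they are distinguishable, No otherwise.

P0 = {p7} | {p1,p2,p3,p4,p5,p6}.
On input p, block {p1,p2,p3,p4,p5,p6} splits into {p1,p2,p5,p6} and {p3,p4}.
On input p, block {p1,p2,p5,p6} splits into {p1,p2} and {p5,p6}.
Stable partition: {p7} | {p1,p2} | {p3,p4} | {p5,p6} — 4 equivalence classes.
p5 and p6 lie in the same block of the stable partition, so they are equivalent — no string distinguishes them.

No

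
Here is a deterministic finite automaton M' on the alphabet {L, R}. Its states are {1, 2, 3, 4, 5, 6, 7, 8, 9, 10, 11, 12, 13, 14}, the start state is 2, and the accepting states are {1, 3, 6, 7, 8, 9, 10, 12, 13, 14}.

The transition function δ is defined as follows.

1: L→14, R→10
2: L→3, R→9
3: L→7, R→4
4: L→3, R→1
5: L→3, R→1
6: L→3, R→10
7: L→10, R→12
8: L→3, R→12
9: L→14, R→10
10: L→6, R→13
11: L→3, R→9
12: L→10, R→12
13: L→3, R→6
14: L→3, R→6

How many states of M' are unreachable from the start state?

3

BFS from 2 reaches {1, 2, 3, 4, 6, 7, 9, 10, 12, 13, 14}; the 3 state(s) 5, 8, 11 are never visited.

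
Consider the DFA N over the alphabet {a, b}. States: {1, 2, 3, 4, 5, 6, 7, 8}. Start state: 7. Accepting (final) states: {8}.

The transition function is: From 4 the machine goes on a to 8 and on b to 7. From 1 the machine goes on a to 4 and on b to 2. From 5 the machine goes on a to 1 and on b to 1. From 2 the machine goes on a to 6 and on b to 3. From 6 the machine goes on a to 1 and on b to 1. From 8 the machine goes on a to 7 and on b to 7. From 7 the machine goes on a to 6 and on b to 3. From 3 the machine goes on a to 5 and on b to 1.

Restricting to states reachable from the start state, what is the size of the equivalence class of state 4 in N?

P0 = {8} | {1,2,3,4,5,6,7}.
Refine {1,2,3,4,5,6,7} on symbol a: members go to different blocks, giving {1,2,3,5,6,7} and {4}.
Refine {1,2,3,5,6,7} on symbol a: members go to different blocks, giving {2,3,5,6,7} and {1}.
Split {2,3,5,6,7} by δ(·,a) → {2,3,7} and {5,6}.
Split {2,3,7} by δ(·,b) → {2,7} and {3}.
No further refinement is possible. Final partition (6 blocks): {8} | {2,7} | {4} | {1} | {5,6} | {3}.
State 4 belongs to the block {4}, which has 1 states.

1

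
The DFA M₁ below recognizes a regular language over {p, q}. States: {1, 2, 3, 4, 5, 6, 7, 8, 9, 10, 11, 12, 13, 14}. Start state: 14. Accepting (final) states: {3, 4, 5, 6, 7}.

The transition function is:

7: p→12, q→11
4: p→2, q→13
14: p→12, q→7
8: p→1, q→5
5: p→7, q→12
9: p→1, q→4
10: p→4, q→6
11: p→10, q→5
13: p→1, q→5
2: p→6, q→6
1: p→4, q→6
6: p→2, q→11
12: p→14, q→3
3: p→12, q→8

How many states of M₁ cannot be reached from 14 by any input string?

No path from 14 leads to 9; the other 13 states are all reachable.

1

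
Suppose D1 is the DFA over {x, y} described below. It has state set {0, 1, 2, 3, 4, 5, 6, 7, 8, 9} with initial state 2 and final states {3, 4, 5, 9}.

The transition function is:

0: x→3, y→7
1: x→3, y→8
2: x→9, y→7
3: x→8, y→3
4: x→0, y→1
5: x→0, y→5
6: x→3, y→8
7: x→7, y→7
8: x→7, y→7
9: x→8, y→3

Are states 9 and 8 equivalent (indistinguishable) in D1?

No

Reachable states from the start: {2,3,7,8,9}. Unreachable: {0,1,4,5,6} — drop them.
Start with accepting vs non-accepting: {3,9} | {2,7,8}.
Split {2,7,8} by δ(·,x) → {7,8} and {2}.
The partition is now stable with 3 blocks: {3,9} | {7,8} | {2}.
9 and 8 end up in different blocks, so they are distinguishable. For instance, the string 'ε' is accepted from only 9.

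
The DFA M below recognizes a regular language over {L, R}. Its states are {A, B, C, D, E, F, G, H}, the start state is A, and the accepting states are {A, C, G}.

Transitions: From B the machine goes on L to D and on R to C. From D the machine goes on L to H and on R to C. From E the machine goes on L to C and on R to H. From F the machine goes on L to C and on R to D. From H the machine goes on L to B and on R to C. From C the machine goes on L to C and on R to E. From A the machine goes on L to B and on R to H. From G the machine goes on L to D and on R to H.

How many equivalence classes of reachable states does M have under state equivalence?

4

First remove the unreachable states {F,G}; 6 states remain.
P0 = {A,C} | {B,D,E,H}.
Split {A,C} by δ(·,L) → {A} and {C}.
Refine {B,D,E,H} on symbol L: members go to different blocks, giving {B,D,H} and {E}.
No further refinement is possible. Final partition (4 blocks): {A} | {B,D,H} | {C} | {E}.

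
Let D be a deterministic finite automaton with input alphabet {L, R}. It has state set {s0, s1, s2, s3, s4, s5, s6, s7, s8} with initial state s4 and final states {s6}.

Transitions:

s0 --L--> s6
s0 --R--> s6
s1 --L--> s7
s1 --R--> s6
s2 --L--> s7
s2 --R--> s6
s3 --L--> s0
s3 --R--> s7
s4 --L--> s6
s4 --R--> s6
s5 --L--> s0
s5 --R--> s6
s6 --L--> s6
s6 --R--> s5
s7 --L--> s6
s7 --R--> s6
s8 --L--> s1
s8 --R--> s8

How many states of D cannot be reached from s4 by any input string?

5

BFS from s4 reaches {s0, s4, s5, s6}; the 5 state(s) s1, s2, s3, s7, s8 are never visited.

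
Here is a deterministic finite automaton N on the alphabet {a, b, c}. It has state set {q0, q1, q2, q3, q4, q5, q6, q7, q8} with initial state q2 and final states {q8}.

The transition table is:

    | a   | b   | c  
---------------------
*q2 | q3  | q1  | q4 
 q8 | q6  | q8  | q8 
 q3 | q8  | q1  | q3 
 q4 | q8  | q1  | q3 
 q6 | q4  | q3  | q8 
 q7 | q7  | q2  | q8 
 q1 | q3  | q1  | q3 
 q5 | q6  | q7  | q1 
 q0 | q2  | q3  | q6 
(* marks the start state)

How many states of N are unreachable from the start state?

No path from q2 leads to q0, q5, q7; the other 6 states are all reachable.

3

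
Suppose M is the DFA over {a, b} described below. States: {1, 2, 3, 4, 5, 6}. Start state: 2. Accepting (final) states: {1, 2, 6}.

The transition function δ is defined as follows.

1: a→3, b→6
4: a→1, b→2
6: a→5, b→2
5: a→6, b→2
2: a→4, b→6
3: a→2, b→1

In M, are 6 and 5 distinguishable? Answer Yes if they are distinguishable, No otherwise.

All states are reachable from the start state.
Initial partition by acceptance: {1,2,6} | {3,4,5}.
The partition is now stable with 2 blocks: {1,2,6} | {3,4,5}.
6 and 5 end up in different blocks, so they are distinguishable. For instance, the string 'ε' is accepted from only 6.

Yes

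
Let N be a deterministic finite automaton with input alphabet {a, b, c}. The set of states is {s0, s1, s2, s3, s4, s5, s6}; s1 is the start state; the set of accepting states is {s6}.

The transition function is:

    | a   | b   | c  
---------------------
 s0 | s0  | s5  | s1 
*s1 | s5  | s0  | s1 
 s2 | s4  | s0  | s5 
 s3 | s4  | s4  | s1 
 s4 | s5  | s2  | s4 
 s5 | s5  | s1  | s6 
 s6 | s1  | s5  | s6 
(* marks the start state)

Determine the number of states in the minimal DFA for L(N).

First remove the unreachable states {s2,s3,s4}; 4 states remain.
Initial partition by acceptance: {s6} | {s0,s1,s5}.
Refine {s0,s1,s5} on symbol c: members go to different blocks, giving {s0,s1} and {s5}.
Split {s0,s1} by δ(·,a) → {s0} and {s1}.
Stable partition: {s6} | {s0} | {s5} | {s1} — 4 equivalence classes.

4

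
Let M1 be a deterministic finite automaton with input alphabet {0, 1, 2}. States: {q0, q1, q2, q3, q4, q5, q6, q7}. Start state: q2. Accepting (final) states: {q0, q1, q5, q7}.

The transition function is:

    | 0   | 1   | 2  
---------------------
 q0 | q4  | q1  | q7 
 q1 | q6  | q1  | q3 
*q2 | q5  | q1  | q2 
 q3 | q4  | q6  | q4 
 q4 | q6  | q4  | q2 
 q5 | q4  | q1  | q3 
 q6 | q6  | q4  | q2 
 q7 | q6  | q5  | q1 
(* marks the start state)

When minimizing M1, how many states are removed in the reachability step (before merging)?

No path from q2 leads to q0, q7; the other 6 states are all reachable.

2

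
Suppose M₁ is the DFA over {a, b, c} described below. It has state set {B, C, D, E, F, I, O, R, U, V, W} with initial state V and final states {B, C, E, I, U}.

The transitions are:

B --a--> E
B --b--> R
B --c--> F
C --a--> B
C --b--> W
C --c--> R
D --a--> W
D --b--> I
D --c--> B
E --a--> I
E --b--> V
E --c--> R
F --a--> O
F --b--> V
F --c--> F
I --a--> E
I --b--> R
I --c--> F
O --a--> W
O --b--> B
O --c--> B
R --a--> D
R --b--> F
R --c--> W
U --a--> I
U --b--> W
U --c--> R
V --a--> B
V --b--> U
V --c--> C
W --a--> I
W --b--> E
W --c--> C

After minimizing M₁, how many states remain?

Every state is reachable, so we keep all 11.
P0 = {B,C,E,I,U} | {D,F,O,R,V,W}.
Refine {D,F,O,R,V,W} on symbol a: members go to different blocks, giving {D,F,O,R} and {V,W}.
Refine {B,C,E,I,U} on symbol b: members go to different blocks, giving {C,E,U} and {B,I}.
Refine {D,F,O,R} on symbol a: members go to different blocks, giving {F,R} and {D,O}.
On input b, block {F,R} splits into {F} and {R}.
Stable partition: {C,E,U} | {F} | {V,W} | {B,I} | {D,O} | {R} — 6 equivalence classes.

6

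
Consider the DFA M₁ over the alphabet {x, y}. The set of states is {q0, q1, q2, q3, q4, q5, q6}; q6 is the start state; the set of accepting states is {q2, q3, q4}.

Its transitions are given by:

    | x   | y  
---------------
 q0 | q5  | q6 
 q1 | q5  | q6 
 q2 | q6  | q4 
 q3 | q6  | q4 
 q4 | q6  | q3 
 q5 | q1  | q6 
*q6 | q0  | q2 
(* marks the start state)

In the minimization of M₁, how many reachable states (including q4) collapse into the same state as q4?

3

Every state is reachable, so we keep all 7.
Initial partition by acceptance: {q2,q3,q4} | {q0,q1,q5,q6}.
On input y, block {q0,q1,q5,q6} splits into {q0,q1,q5} and {q6}.
The partition is now stable with 3 blocks: {q2,q3,q4} | {q0,q1,q5} | {q6}.
The equivalence class containing q4 is {q2,q3,q4}, of size 3.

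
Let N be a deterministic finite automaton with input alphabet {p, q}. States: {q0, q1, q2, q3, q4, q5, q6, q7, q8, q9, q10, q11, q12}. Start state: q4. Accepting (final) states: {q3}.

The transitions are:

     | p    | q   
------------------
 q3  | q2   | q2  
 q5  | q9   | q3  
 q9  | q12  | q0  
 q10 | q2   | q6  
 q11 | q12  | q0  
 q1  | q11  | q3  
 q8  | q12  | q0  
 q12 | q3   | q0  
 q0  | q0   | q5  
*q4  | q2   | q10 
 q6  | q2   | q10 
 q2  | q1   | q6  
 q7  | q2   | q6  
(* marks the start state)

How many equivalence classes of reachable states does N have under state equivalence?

States {q7,q8} cannot be reached from the start state, so discard them.
Initial partition by acceptance: {q3} | {q0,q1,q2,q4,q5,q6,q9,q10,q11,q12}.
Split {q0,q1,q2,q4,q5,q6,q9,q10,q11,q12} by δ(·,p) → {q0,q1,q2,q4,q5,q6,q9,q10,q11} and {q12}.
Refine {q0,q1,q2,q4,q5,q6,q9,q10,q11} on symbol p: members go to different blocks, giving {q0,q1,q2,q4,q5,q6,q10} and {q9,q11}.
On input p, block {q0,q1,q2,q4,q5,q6,q10} splits into {q0,q2,q4,q6,q10} and {q1,q5}.
On input p, block {q0,q2,q4,q6,q10} splits into {q0,q4,q6,q10} and {q2}.
Split {q0,q4,q6,q10} by δ(·,p) → {q4,q6,q10} and {q0}.
No further refinement is possible. Final partition (7 blocks): {q3} | {q4,q6,q10} | {q12} | {q9,q11} | {q1,q5} | {q2} | {q0}.

7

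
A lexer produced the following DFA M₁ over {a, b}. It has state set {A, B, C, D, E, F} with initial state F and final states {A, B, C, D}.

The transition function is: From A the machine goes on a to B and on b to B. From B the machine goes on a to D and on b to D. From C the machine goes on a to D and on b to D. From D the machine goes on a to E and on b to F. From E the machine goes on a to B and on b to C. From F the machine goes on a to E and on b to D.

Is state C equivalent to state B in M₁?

Yes

States {A} cannot be reached from the start state, so discard them.
P0 = {B,C,D} | {E,F}.
Refine {B,C,D} on symbol a: members go to different blocks, giving {B,C} and {D}.
Refine {E,F} on symbol a: members go to different blocks, giving {E} and {F}.
Stable partition: {B,C} | {E} | {D} | {F} — 4 equivalence classes.
C and B lie in the same block of the stable partition, so they are equivalent — no string distinguishes them.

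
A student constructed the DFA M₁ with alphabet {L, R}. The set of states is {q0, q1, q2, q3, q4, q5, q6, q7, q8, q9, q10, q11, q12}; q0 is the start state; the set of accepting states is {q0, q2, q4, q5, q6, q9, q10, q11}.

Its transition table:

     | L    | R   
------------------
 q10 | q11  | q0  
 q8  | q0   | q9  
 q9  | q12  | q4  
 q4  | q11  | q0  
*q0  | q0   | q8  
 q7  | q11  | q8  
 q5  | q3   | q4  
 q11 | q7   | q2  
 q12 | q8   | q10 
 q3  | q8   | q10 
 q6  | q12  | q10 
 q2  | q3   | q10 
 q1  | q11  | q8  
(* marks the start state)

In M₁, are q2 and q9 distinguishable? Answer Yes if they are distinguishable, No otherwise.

No

States {q1,q5,q6} cannot be reached from the start state, so discard them.
P0 = {q0,q2,q4,q9,q10,q11} | {q3,q7,q8,q12}.
Refine {q0,q2,q4,q9,q10,q11} on symbol L: members go to different blocks, giving {q0,q4,q10} and {q2,q9,q11}.
Refine {q0,q4,q10} on symbol L: members go to different blocks, giving {q4,q10} and {q0}.
On input L, block {q3,q7,q8,q12} splits into {q3,q12} and {q7} and {q8}.
Split {q2,q9,q11} by δ(·,L) → {q2,q9} and {q11}.
Stable partition: {q4,q10} | {q3,q12} | {q2,q9} | {q0} | {q7} | {q8} | {q11} — 7 equivalence classes.
q2 and q9 lie in the same block of the stable partition, so they are equivalent — no string distinguishes them.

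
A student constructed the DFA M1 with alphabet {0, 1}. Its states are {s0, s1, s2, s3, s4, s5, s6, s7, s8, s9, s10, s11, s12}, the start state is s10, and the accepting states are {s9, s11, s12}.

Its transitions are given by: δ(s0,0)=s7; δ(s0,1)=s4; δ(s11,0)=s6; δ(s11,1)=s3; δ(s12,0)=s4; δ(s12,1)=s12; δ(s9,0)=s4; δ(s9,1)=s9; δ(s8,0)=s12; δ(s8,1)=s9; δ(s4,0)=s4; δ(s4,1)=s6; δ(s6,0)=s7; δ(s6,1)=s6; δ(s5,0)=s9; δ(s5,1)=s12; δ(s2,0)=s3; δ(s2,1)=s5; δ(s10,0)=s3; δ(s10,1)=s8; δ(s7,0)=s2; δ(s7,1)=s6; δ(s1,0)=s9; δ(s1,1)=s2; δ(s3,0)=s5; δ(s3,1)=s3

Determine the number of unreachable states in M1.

3

No path from s10 leads to s0, s1, s11; the other 10 states are all reachable.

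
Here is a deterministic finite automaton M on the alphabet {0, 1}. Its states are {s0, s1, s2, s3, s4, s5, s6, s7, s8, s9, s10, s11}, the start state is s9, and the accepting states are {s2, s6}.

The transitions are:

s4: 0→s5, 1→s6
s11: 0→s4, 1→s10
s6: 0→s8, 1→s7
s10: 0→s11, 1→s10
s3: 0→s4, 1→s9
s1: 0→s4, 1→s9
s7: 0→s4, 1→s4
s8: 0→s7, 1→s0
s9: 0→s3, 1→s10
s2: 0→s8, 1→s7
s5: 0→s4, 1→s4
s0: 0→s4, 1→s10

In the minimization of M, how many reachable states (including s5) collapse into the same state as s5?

2

Reachable states from the start: {s0,s3,s4,s5,s6,s7,s8,s9,s10,s11}. Unreachable: {s1,s2} — drop them.
P0 = {s6} | {s0,s3,s4,s5,s7,s8,s9,s10,s11}.
On input 1, block {s0,s3,s4,s5,s7,s8,s9,s10,s11} splits into {s0,s3,s5,s7,s8,s9,s10,s11} and {s4}.
On input 0, block {s0,s3,s5,s7,s8,s9,s10,s11} splits into {s0,s3,s5,s7,s11} and {s8,s9,s10}.
Split {s0,s3,s5,s7,s11} by δ(·,1) → {s0,s3,s11} and {s5,s7}.
Split {s8,s9,s10} by δ(·,0) → {s9,s10} and {s8}.
The partition is now stable with 6 blocks: {s6} | {s0,s3,s11} | {s4} | {s9,s10} | {s5,s7} | {s8}.
The equivalence class containing s5 is {s5,s7}, of size 2.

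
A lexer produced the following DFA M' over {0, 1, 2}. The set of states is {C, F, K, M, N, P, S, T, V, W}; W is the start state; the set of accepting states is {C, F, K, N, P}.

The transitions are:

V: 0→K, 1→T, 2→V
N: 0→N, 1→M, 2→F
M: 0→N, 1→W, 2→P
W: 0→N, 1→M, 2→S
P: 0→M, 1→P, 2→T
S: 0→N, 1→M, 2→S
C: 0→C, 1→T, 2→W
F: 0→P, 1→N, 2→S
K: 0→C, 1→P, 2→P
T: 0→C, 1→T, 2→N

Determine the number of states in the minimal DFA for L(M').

7

First remove the unreachable states {K,V}; 8 states remain.
Initial partition by acceptance: {C,F,N,P} | {M,S,T,W}.
Refine {C,F,N,P} on symbol 0: members go to different blocks, giving {C,F,N} and {P}.
Split {C,F,N} by δ(·,0) → {C,N} and {F}.
On input 2, block {C,N} splits into {N} and {C}.
On input 0, block {M,S,T,W} splits into {M,S,W} and {T}.
Split {M,S,W} by δ(·,2) → {S,W} and {M}.
The partition is now stable with 7 blocks: {N} | {S,W} | {P} | {F} | {C} | {T} | {M}.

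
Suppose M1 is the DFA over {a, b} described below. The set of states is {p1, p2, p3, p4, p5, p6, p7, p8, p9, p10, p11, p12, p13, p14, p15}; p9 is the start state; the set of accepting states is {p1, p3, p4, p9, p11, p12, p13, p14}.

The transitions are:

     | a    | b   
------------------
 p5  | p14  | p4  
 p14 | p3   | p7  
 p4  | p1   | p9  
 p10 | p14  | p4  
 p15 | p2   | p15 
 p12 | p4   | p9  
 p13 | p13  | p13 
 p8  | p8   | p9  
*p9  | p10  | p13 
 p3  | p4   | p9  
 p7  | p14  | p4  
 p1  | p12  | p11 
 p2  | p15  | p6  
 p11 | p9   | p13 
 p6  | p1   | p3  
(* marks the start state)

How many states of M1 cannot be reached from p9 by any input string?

5

No path from p9 leads to p2, p5, p6, p8, p15; the other 10 states are all reachable.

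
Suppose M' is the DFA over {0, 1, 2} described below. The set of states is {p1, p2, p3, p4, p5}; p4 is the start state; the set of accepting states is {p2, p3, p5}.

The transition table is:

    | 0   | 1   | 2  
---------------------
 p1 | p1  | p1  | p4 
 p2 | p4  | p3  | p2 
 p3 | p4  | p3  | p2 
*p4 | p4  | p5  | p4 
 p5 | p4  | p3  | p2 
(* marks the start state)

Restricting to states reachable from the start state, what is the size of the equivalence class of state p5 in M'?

States {p1} cannot be reached from the start state, so discard them.
P0 = {p2,p3,p5} | {p4}.
Stable partition: {p2,p3,p5} | {p4} — 2 equivalence classes.
State p5 belongs to the block {p2,p3,p5}, which has 3 states.

3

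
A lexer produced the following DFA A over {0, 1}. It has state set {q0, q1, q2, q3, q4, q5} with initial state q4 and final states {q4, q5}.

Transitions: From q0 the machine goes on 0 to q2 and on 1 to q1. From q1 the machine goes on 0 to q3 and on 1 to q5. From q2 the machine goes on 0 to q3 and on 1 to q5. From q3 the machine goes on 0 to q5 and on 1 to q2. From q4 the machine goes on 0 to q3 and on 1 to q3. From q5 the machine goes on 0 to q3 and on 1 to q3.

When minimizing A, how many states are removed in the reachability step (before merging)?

2

Starting at q4 and following transitions, the reachable set is {q2, q3, q4, q5}. That leaves q0, q1 unreachable — 2 in total.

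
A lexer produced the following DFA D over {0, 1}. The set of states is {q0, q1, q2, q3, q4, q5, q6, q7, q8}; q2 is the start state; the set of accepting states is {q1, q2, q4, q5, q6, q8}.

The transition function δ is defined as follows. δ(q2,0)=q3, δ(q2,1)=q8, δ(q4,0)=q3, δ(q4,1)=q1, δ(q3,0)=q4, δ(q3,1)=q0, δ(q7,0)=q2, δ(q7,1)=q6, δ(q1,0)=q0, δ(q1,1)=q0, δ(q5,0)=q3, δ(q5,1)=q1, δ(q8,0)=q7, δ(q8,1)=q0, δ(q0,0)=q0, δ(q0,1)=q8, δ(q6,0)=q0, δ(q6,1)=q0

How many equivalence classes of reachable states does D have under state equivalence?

Reachable states from the start: {q0,q1,q2,q3,q4,q6,q7,q8}. Unreachable: {q5} — drop them.
Initial partition by acceptance: {q1,q2,q4,q6,q8} | {q0,q3,q7}.
Split {q1,q2,q4,q6,q8} by δ(·,1) → {q1,q6,q8} and {q2,q4}.
On input 0, block {q0,q3,q7} splits into {q3,q7} and {q0}.
On input 0, block {q1,q6,q8} splits into {q1,q6} and {q8}.
On input 1, block {q3,q7} splits into {q3} and {q7}.
Refine {q2,q4} on symbol 1: members go to different blocks, giving {q2} and {q4}.
Stable partition: {q1,q6} | {q3} | {q2} | {q0} | {q8} | {q7} | {q4} — 7 equivalence classes.

7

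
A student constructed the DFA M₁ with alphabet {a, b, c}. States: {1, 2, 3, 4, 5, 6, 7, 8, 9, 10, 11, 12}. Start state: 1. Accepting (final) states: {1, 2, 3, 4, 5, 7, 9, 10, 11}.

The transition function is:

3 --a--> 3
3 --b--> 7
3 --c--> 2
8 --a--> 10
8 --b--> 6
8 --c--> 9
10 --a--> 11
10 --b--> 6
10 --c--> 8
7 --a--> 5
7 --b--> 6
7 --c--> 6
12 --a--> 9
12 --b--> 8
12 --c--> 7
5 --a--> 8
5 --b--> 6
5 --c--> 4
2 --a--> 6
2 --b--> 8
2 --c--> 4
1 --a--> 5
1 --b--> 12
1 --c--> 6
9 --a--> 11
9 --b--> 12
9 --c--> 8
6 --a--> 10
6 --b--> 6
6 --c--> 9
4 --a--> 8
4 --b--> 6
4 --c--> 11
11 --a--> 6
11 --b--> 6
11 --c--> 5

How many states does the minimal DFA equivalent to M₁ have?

3

States {2,3} cannot be reached from the start state, so discard them.
Initial partition by acceptance: {1,4,5,7,9,10,11} | {6,8,12}.
On input a, block {1,4,5,7,9,10,11} splits into {1,7,9,10} and {4,5,11}.
The partition is now stable with 3 blocks: {1,7,9,10} | {6,8,12} | {4,5,11}.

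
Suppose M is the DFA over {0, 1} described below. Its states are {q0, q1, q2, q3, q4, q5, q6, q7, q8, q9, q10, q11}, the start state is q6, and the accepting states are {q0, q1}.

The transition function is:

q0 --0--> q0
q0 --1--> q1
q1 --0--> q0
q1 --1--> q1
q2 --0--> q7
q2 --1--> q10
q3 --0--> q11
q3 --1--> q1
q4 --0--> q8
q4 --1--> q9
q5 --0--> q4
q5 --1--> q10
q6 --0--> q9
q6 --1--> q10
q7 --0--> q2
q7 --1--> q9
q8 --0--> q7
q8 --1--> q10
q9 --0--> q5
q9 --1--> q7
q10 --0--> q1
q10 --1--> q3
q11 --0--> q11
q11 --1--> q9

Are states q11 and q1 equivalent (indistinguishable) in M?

Start with accepting vs non-accepting: {q0,q1} | {q2,q3,q4,q5,q6,q7,q8,q9,q10,q11}.
Split {q2,q3,q4,q5,q6,q7,q8,q9,q10,q11} by δ(·,0) → {q2,q3,q4,q5,q6,q7,q8,q9,q11} and {q10}.
Split {q2,q3,q4,q5,q6,q7,q8,q9,q11} by δ(·,1) → {q2,q5,q6,q8} and {q4,q7,q9,q11} and {q3}.
On input 0, block {q4,q7,q9,q11} splits into {q4,q7,q9} and {q11}.
Stable partition: {q0,q1} | {q2,q5,q6,q8} | {q10} | {q4,q7,q9} | {q3} | {q11} — 6 equivalence classes.
q11 and q1 end up in different blocks, so they are distinguishable. For instance, the string 'ε' is accepted from only q1.

No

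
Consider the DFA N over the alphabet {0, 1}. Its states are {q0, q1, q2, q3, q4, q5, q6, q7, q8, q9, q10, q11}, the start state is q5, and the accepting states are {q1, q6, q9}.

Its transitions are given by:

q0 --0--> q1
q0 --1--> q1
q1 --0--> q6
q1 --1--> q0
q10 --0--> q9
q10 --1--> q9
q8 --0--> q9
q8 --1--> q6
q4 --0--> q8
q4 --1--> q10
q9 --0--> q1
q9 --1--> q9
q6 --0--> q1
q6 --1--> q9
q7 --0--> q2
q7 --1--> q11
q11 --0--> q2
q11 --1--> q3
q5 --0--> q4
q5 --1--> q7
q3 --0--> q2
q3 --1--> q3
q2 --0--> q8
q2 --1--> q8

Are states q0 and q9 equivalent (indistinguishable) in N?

All states are reachable from the start state.
Start with accepting vs non-accepting: {q1,q6,q9} | {q0,q2,q3,q4,q5,q7,q8,q10,q11}.
Refine {q1,q6,q9} on symbol 1: members go to different blocks, giving {q6,q9} and {q1}.
Split {q0,q2,q3,q4,q5,q7,q8,q10,q11} by δ(·,0) → {q2,q3,q4,q5,q7,q11} and {q8,q10} and {q0}.
On input 0, block {q2,q3,q4,q5,q7,q11} splits into {q3,q5,q7,q11} and {q2,q4}.
No further refinement is possible. Final partition (6 blocks): {q6,q9} | {q3,q5,q7,q11} | {q1} | {q8,q10} | {q0} | {q2,q4}.
q0 and q9 end up in different blocks, so they are distinguishable. For instance, the string 'ε' is accepted from only q9.

No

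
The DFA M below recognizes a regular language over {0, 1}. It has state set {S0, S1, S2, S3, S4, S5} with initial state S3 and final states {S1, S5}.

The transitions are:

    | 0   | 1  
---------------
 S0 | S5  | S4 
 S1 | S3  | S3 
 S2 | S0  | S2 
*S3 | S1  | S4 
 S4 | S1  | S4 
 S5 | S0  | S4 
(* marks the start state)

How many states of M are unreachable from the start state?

3

Starting at S3 and following transitions, the reachable set is {S1, S3, S4}. That leaves S0, S2, S5 unreachable — 3 in total.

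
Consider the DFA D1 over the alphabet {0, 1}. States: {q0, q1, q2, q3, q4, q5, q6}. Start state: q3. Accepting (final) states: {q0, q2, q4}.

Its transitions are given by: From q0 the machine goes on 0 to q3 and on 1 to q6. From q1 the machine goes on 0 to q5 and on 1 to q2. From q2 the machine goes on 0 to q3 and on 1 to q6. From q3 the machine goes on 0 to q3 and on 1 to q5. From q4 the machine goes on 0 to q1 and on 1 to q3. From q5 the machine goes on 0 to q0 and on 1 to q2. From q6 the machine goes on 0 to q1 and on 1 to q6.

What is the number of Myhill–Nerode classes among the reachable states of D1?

5

States {q4} cannot be reached from the start state, so discard them.
Initial partition by acceptance: {q0,q2} | {q1,q3,q5,q6}.
Refine {q1,q3,q5,q6} on symbol 0: members go to different blocks, giving {q1,q3,q6} and {q5}.
Split {q1,q3,q6} by δ(·,0) → {q3,q6} and {q1}.
On input 0, block {q3,q6} splits into {q3} and {q6}.
The partition is now stable with 5 blocks: {q0,q2} | {q3} | {q5} | {q1} | {q6}.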